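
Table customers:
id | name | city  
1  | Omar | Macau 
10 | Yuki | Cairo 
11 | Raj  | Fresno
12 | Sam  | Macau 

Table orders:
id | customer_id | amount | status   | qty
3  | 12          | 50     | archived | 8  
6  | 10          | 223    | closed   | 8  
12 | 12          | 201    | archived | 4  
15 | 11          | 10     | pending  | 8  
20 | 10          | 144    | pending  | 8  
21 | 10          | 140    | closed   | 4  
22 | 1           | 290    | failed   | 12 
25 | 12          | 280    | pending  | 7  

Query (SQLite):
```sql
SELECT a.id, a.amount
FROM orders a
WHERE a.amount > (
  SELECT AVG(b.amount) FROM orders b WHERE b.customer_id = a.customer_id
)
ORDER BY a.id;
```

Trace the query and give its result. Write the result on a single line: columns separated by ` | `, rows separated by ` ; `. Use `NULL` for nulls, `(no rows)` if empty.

6 | 223 ; 12 | 201 ; 25 | 280

For each orders row a, compute AVG(amount) over rows sharing a.customer_id.
Keep row a if a.amount > that per-group AVG.
  customer_id=1: AVG(amount) = 290.0
  customer_id=10: AVG(amount) = 169.0
  customer_id=11: AVG(amount) = 10.0
  customer_id=12: AVG(amount) = 177.0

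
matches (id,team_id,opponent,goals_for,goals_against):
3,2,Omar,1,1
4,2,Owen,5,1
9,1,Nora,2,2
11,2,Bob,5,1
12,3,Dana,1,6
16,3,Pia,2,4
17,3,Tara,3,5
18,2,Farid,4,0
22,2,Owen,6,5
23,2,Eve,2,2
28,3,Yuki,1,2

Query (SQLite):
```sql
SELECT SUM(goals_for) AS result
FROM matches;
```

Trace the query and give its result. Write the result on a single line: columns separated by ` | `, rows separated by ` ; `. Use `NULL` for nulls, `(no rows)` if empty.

All goals_for values: [1, 5, 2, 5, 1, 2, 3, 4, 6, 2, 1].
SUM of non-NULL values = 32.

32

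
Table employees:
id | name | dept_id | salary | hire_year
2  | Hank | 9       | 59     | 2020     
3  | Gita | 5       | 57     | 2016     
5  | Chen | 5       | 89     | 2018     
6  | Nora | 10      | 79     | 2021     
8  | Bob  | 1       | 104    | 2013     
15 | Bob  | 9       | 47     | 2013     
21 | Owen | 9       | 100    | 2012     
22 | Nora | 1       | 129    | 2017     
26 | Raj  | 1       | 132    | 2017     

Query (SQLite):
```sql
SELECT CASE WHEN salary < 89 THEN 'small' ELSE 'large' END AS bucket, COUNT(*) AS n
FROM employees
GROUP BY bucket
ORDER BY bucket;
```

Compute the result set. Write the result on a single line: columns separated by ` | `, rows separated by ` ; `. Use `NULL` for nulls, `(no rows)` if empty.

large | 5 ; small | 4

Bucket rows by salary < 89 → 'small' else 'large'; count each bucket.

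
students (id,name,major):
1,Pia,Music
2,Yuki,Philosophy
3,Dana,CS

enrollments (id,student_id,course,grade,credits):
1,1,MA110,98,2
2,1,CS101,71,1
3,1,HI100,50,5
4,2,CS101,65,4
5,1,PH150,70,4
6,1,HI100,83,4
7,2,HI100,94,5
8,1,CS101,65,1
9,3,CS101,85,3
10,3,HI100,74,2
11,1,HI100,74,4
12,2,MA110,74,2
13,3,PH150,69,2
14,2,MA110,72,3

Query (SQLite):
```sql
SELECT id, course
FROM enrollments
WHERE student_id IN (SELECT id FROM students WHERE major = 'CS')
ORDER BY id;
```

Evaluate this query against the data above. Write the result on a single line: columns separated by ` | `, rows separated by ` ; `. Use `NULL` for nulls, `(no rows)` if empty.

Inner query: students.id where major = 'CS'.
Outer: keep enrollments rows whose student_id is in that set.
Inner query → {3}

9 | CS101 ; 10 | HI100 ; 13 | PH150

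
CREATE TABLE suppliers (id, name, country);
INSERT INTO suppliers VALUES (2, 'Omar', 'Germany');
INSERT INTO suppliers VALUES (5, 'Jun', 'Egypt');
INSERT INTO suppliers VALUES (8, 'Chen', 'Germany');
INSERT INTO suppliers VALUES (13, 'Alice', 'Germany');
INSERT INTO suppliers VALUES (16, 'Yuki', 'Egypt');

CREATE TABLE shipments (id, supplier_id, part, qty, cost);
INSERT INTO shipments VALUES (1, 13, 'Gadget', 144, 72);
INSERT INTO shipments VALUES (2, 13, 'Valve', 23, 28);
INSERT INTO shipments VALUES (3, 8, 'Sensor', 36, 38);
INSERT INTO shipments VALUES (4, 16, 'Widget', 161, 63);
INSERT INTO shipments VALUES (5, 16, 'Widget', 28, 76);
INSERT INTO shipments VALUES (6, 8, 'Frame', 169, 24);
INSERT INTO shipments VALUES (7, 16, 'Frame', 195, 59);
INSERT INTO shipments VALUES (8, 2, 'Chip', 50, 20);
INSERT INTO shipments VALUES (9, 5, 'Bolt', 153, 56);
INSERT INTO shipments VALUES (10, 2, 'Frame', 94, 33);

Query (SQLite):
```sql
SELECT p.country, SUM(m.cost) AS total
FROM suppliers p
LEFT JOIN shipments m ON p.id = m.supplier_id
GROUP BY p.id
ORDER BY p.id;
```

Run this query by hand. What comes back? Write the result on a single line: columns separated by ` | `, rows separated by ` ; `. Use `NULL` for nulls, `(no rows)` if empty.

LEFT JOIN keeps every suppliers row; unmatched ones get NULL for shipments columns.
Group by suppliers.id and compute SUM(m.cost). SUM over an all-NULL group is NULL.
  2: ids {8, 10} → SUM(m.cost)=53
  5: ids {9} → SUM(m.cost)=56
  8: ids {3, 6} → SUM(m.cost)=62
  13: ids {1, 2} → SUM(m.cost)=100
  16: ids {4, 5, 7} → SUM(m.cost)=198

Germany | 53 ; Egypt | 56 ; Germany | 62 ; Germany | 100 ; Egypt | 198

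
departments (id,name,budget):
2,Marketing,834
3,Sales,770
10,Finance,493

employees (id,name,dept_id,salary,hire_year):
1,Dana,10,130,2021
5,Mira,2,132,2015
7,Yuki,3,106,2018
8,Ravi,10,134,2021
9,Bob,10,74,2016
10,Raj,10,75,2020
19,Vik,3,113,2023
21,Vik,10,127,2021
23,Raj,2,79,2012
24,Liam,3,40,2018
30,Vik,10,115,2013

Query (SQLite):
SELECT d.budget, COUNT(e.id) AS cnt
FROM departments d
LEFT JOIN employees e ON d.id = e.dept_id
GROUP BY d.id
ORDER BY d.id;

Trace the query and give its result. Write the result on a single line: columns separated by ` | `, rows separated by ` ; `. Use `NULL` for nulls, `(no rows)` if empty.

834 | 2 ; 770 | 3 ; 493 | 6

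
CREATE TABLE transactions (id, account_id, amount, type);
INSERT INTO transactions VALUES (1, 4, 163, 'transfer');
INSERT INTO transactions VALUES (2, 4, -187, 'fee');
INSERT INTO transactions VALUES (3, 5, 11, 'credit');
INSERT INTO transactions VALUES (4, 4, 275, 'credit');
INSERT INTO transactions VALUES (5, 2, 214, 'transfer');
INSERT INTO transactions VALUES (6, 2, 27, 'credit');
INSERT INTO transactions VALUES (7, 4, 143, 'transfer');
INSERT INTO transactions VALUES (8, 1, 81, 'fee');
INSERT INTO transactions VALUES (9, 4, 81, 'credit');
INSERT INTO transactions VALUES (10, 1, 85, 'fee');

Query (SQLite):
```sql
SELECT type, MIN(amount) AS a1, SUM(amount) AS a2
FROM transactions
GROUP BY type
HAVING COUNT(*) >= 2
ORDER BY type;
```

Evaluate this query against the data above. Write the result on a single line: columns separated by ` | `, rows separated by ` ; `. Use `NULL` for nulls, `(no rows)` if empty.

Group transactions by type.
Per group compute: MIN(amount), SUM(amount).
HAVING: drop groups with fewer than 2 rows.
  credit: ids {3, 4, 6, 9} → MIN(amount)=11, SUM(amount)=394
  fee: ids {2, 8, 10} → MIN(amount)=-187, SUM(amount)=-21
  transfer: ids {1, 5, 7} → MIN(amount)=143, SUM(amount)=520

credit | 11 | 394 ; fee | -187 | -21 ; transfer | 143 | 520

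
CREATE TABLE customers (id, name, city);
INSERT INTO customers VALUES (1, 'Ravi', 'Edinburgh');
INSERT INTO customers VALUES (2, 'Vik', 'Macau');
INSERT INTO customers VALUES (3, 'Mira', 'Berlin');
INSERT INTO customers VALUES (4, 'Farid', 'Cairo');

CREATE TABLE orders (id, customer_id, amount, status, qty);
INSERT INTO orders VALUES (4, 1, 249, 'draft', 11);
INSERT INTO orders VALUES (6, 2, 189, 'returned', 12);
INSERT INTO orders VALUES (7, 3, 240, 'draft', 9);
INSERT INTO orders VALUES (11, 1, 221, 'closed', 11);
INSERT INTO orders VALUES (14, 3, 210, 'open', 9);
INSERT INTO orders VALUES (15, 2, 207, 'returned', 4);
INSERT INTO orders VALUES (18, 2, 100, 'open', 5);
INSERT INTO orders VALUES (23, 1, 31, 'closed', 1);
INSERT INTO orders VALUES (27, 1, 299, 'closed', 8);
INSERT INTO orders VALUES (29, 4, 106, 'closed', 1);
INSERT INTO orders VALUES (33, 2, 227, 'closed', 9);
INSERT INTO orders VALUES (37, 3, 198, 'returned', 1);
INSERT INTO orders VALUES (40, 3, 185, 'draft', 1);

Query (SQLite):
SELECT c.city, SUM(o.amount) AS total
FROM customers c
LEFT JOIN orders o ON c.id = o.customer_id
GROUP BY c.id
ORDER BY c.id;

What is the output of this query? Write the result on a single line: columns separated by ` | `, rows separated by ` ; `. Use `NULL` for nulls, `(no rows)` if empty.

LEFT JOIN keeps every customers row; unmatched ones get NULL for orders columns.
Group by customers.id and compute SUM(o.amount). SUM over an all-NULL group is NULL.
  1: ids {4, 11, 23, 27} → SUM(o.amount)=800
  2: ids {6, 15, 18, 33} → SUM(o.amount)=723
  3: ids {7, 14, 37, 40} → SUM(o.amount)=833
  4: ids {29} → SUM(o.amount)=106

Edinburgh | 800 ; Macau | 723 ; Berlin | 833 ; Cairo | 106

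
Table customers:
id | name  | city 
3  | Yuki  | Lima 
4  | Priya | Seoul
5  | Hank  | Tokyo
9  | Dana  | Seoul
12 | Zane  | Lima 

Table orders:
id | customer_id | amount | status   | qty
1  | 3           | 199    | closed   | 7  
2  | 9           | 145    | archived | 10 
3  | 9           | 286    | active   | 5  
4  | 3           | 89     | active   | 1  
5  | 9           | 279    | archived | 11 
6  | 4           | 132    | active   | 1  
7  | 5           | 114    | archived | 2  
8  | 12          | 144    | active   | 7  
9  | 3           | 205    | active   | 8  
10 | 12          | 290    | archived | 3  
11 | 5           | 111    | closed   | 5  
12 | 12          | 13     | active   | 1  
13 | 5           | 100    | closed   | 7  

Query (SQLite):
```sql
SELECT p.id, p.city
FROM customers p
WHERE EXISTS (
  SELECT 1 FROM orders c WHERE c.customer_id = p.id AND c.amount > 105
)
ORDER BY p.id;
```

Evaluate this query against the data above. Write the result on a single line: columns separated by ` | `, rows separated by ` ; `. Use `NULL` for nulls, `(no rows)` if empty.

3 | Lima ; 4 | Seoul ; 5 | Tokyo ; 9 | Seoul ; 12 | Lima

For each customers row, check whether any orders with matching customer_id has amount > 105.
Keep rows where that is true.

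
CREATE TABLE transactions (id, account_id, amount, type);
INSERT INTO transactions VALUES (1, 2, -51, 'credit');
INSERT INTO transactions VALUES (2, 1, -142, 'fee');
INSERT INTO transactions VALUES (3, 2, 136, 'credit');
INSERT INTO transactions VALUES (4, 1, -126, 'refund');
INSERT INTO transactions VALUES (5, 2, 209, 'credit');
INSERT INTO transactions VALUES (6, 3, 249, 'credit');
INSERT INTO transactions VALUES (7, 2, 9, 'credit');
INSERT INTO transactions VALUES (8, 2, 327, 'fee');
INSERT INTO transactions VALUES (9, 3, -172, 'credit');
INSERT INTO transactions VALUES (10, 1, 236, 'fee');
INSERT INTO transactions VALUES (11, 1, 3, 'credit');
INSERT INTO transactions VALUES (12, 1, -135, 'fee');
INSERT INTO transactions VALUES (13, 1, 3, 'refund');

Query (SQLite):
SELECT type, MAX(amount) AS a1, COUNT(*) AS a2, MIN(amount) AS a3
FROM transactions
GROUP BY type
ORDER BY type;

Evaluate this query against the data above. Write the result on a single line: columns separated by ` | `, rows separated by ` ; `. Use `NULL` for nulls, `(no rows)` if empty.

Group transactions by type.
Per group compute: MAX(amount), COUNT(*), MIN(amount).
  credit: ids {1, 3, 5, 6, 7, 9, 11} → MAX(amount)=249, COUNT(*)=7, MIN(amount)=-172
  fee: ids {2, 8, 10, 12} → MAX(amount)=327, COUNT(*)=4, MIN(amount)=-142
  refund: ids {4, 13} → MAX(amount)=3, COUNT(*)=2, MIN(amount)=-126

credit | 249 | 7 | -172 ; fee | 327 | 4 | -142 ; refund | 3 | 2 | -126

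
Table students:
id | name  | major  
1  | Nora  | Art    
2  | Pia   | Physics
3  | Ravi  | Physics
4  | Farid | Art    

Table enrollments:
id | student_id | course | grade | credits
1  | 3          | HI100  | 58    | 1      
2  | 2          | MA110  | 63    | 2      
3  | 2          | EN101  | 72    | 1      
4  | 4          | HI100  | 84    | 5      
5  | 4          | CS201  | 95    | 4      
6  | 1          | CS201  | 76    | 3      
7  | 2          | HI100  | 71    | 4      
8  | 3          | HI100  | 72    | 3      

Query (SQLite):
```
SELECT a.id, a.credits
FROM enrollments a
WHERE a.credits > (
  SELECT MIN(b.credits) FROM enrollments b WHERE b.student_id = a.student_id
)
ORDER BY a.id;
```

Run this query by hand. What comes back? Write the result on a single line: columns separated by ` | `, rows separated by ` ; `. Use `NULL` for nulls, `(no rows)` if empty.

For each enrollments row a, compute MIN(credits) over rows sharing a.student_id.
Keep row a if a.credits > that per-group MIN.
  student_id=1: MIN(credits) = 3
  student_id=2: MIN(credits) = 1
  student_id=3: MIN(credits) = 1
  student_id=4: MIN(credits) = 4

2 | 2 ; 4 | 5 ; 7 | 4 ; 8 | 3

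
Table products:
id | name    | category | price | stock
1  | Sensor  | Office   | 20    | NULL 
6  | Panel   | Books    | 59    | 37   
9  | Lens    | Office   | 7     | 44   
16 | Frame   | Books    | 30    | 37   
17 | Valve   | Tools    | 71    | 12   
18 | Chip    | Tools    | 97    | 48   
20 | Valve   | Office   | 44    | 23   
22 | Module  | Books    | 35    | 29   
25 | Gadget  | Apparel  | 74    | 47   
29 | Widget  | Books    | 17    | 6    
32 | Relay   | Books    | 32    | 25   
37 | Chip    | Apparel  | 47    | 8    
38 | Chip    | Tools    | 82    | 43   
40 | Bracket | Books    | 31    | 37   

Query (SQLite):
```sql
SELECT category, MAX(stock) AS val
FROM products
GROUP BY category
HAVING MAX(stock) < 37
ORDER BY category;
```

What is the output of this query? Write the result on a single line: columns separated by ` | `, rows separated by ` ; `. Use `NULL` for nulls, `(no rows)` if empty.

(no rows)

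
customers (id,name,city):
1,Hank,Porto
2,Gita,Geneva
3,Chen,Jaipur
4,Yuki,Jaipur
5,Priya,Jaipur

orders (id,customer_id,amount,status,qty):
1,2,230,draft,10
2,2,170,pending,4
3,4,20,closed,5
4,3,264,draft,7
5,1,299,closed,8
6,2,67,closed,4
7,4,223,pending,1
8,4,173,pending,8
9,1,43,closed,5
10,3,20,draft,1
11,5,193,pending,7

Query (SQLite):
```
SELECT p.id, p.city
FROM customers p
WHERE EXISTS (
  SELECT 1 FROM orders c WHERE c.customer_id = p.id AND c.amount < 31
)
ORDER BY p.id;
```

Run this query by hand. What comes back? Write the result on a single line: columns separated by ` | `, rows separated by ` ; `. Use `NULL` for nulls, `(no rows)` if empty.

3 | Jaipur ; 4 | Jaipur

For each customers row, check whether any orders with matching customer_id has amount < 31.
Keep rows where that is true.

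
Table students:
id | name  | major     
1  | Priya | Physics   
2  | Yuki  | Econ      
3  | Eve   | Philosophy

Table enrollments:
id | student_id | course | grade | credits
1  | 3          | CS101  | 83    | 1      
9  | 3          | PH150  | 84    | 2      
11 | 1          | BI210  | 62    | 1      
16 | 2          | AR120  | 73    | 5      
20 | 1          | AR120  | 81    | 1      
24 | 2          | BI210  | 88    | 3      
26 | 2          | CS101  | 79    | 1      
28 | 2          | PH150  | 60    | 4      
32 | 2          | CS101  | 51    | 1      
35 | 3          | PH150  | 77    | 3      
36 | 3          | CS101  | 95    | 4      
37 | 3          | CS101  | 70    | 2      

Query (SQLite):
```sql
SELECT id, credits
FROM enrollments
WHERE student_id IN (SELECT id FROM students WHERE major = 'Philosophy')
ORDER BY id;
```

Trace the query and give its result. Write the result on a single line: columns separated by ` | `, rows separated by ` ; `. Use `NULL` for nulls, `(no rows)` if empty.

1 | 1 ; 9 | 2 ; 35 | 3 ; 36 | 4 ; 37 | 2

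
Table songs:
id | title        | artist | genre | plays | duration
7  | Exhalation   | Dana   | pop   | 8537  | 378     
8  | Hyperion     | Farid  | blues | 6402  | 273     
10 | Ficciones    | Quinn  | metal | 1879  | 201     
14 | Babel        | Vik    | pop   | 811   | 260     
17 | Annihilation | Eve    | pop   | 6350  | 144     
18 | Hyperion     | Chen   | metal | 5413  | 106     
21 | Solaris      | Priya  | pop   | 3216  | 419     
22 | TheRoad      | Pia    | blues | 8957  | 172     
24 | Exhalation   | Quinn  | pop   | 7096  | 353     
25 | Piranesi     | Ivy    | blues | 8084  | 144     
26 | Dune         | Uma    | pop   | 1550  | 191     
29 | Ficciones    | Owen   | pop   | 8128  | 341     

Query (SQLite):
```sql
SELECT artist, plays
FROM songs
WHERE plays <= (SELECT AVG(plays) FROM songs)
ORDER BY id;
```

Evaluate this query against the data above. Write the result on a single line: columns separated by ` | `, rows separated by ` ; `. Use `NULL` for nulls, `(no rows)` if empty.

Quinn | 1879 ; Vik | 811 ; Chen | 5413 ; Priya | 3216 ; Uma | 1550

Scalar subquery: AVG(plays) over all songs rows = 5535.25.
Keep rows where plays <= that value.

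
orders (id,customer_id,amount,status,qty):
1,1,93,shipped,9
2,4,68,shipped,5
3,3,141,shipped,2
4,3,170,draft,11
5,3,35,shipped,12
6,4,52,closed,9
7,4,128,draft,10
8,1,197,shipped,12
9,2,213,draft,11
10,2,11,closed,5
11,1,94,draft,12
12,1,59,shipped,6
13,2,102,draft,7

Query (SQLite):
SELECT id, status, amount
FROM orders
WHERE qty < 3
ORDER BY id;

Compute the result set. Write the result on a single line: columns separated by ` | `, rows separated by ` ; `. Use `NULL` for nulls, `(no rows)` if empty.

qty < 3: ids {3}

3 | shipped | 141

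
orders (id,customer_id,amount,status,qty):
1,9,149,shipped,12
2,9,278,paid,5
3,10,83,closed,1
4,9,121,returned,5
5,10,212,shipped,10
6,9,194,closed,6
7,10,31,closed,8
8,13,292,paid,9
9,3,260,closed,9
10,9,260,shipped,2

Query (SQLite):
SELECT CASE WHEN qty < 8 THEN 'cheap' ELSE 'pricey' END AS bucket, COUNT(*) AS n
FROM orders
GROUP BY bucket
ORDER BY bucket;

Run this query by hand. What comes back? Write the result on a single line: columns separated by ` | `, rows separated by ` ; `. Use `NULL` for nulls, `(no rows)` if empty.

Bucket rows by qty < 8 → 'cheap' else 'pricey'; count each bucket.

cheap | 5 ; pricey | 5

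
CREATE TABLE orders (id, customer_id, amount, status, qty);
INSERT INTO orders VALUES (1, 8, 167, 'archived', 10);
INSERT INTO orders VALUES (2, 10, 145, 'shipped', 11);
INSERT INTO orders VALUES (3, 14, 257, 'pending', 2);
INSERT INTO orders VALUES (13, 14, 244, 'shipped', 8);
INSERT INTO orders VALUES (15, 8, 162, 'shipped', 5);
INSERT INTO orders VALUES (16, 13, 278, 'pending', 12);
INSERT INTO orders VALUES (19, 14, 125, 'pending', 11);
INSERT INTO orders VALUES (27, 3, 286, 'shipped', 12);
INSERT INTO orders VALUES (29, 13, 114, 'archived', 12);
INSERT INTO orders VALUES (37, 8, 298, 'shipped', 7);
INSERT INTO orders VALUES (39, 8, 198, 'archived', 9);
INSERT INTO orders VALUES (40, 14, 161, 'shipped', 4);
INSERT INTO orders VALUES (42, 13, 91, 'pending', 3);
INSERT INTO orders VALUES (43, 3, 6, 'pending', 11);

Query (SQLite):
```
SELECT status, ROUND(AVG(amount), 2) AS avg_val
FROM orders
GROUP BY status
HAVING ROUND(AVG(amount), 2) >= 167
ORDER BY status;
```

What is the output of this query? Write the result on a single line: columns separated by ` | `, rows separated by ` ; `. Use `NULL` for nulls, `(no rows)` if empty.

Partition orders by status; compute ROUND(AVG(amount), 2) within each group.
HAVING: keep groups where ROUND(AVG(amount), 2) >= 167.
  archived: ids {1, 29, 39} → ROUND(AVG(amount), 2)=159.67
  pending: ids {3, 16, 19, 42, 43} → ROUND(AVG(amount), 2)=151.4
  shipped: ids {2, 13, 15, 27, 37, 40} → ROUND(AVG(amount), 2)=216

shipped | 216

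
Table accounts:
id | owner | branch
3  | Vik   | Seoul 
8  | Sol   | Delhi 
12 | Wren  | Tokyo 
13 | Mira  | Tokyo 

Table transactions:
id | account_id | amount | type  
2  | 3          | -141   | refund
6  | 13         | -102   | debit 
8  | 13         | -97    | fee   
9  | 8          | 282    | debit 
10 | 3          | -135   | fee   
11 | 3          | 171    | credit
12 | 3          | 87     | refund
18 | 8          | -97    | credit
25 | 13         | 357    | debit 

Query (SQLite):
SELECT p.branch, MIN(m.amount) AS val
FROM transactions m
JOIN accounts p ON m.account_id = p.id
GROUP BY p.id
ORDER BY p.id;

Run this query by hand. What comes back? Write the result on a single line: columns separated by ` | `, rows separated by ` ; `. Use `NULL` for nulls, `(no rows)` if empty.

Join each transactions row to its accounts via account_id.
Group joined rows by accounts.id; compute MIN(m.amount) per group.
  3: ids {2, 10, 11, 12} → MIN(m.amount)=-141
  8: ids {9, 18} → MIN(m.amount)=-97
  13: ids {6, 8, 25} → MIN(m.amount)=-102

Seoul | -141 ; Delhi | -97 ; Tokyo | -102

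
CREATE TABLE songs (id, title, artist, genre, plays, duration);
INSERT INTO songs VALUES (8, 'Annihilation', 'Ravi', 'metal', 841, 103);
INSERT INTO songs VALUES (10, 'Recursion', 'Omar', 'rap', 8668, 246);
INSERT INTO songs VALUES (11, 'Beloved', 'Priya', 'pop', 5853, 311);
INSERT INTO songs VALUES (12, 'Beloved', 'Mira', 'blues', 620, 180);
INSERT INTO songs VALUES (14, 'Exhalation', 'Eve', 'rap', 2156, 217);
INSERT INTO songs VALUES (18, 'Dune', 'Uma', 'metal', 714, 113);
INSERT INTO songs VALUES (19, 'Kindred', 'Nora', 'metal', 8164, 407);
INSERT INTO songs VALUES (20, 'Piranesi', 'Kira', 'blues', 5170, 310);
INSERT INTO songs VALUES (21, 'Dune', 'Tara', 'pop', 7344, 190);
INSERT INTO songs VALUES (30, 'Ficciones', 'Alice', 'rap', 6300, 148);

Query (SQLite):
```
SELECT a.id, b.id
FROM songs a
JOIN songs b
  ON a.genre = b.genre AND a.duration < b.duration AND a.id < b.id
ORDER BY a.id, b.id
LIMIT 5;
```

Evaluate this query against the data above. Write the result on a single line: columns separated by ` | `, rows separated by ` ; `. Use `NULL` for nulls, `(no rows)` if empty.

8 | 18 ; 8 | 19 ; 12 | 20 ; 18 | 19

Pairs (a,b) with same genre, a.duration < b.duration, a.id < b.id.
genre groups: blues:{12,20} metal:{8,18,19} pop:{11,21} rap:{10,14,30}
Ordered by (a.id, b.id); first 5.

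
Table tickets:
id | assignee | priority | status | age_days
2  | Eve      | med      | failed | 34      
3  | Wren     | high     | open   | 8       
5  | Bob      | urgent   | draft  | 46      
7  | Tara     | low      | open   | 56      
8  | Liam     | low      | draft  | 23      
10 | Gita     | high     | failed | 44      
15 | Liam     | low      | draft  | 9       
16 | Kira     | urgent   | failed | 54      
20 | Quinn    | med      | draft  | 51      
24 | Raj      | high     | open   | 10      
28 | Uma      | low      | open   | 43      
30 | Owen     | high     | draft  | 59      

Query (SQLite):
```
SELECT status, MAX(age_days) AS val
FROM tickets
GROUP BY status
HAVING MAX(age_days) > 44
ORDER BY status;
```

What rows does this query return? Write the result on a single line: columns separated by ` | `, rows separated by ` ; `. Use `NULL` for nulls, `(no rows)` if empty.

Partition tickets by status; compute MAX(age_days) within each group.
HAVING: keep groups where MAX(age_days) > 44.
  draft: ids {5, 8, 15, 20, 30} → MAX(age_days)=59
  failed: ids {2, 10, 16} → MAX(age_days)=54
  open: ids {3, 7, 24, 28} → MAX(age_days)=56

draft | 59 ; failed | 54 ; open | 56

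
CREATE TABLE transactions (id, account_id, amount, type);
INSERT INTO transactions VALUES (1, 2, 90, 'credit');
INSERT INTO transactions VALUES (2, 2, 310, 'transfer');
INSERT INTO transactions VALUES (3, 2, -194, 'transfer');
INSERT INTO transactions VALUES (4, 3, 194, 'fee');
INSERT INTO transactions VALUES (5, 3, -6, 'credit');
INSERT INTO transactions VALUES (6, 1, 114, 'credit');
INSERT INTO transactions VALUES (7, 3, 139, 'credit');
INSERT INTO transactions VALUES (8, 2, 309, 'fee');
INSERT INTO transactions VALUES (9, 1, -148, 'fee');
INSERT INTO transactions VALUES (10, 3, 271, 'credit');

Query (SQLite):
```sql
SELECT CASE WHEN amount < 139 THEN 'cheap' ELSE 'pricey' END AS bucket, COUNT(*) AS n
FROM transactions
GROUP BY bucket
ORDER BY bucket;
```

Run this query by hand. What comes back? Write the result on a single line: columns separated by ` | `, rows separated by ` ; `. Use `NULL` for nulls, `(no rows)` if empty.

cheap | 5 ; pricey | 5

Bucket rows by amount < 139 → 'cheap' else 'pricey'; count each bucket.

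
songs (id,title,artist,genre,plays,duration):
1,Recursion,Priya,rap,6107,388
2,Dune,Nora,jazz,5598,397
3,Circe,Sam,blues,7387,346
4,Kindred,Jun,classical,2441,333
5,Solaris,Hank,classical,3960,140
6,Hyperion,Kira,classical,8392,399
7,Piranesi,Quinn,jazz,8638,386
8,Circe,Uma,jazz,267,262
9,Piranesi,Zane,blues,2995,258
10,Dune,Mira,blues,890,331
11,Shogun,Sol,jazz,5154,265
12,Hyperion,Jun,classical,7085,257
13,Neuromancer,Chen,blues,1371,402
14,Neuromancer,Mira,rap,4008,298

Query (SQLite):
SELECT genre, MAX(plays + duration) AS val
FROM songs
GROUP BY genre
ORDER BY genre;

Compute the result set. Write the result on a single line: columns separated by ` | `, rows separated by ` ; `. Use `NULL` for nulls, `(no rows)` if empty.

blues | 7733 ; classical | 8791 ; jazz | 9024 ; rap | 6495

For each row compute plays + duration.
Group by genre; take MAX of the expression per group.
  blues: ids {3, 9, 10, 13} → MAX(plays + duration)=7733
  classical: ids {4, 5, 6, 12} → MAX(plays + duration)=8791
  jazz: ids {2, 7, 8, 11} → MAX(plays + duration)=9024
  rap: ids {1, 14} → MAX(plays + duration)=6495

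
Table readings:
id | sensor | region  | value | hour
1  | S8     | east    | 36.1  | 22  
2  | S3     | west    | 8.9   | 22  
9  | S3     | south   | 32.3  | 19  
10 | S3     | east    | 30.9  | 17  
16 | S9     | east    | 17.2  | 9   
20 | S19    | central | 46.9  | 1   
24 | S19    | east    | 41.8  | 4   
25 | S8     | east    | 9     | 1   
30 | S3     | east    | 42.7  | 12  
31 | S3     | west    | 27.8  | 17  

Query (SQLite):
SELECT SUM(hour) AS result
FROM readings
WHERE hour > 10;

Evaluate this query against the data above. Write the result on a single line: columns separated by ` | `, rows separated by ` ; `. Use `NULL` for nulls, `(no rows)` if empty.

Rows where hour > 10 → hour values: [22, 22, 19, 17, 12, 17].
SUM of non-NULL values = 109.

109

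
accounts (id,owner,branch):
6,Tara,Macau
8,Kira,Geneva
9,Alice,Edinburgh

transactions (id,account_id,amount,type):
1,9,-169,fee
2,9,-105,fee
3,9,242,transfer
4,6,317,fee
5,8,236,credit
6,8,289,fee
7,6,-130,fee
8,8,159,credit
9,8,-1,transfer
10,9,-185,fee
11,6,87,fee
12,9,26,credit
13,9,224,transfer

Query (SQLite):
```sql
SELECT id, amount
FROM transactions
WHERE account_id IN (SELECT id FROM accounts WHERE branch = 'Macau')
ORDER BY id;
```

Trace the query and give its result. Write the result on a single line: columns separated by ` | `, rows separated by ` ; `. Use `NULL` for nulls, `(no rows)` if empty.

Inner query: accounts.id where branch = 'Macau'.
Outer: keep transactions rows whose account_id is in that set.
Inner query → {6}

4 | 317 ; 7 | -130 ; 11 | 87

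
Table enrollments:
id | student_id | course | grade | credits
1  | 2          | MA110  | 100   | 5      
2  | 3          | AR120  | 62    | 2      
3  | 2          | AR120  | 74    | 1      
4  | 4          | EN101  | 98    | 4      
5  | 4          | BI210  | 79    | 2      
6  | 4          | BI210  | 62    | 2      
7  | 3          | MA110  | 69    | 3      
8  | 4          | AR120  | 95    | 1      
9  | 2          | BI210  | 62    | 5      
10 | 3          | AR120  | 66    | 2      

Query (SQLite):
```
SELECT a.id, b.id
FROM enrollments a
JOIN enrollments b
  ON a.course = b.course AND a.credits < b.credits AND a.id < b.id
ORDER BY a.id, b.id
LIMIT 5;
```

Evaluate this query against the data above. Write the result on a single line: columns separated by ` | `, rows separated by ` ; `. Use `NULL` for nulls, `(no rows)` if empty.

3 | 10 ; 5 | 9 ; 6 | 9 ; 8 | 10

Pairs (a,b) with same course, a.credits < b.credits, a.id < b.id.
course groups: AR120:{2,3,8,10} BI210:{5,6,9} EN101:{4} MA110:{1,7}
Ordered by (a.id, b.id); first 5.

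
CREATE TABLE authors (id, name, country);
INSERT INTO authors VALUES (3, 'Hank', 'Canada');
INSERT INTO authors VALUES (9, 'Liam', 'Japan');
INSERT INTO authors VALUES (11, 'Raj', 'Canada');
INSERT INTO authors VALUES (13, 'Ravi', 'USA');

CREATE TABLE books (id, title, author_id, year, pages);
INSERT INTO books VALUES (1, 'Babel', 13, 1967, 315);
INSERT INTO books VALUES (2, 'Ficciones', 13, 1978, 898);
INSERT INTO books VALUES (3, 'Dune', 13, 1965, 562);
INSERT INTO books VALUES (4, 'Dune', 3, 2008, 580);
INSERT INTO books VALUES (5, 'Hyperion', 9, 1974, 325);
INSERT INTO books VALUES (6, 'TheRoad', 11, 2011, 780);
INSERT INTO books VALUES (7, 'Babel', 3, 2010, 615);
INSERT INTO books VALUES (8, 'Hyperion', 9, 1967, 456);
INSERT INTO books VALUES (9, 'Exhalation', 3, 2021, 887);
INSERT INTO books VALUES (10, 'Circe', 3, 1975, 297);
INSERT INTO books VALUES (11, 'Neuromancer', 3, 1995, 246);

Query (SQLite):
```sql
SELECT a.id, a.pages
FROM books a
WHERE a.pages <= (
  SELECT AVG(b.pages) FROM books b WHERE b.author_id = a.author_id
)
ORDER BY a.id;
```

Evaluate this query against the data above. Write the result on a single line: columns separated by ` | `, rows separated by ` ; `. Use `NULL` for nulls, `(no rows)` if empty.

For each books row a, compute AVG(pages) over rows sharing a.author_id.
Keep row a if a.pages <= that per-group AVG.
  author_id=3: AVG(pages) = 525.0
  author_id=9: AVG(pages) = 390.5
  author_id=11: AVG(pages) = 780.0
  author_id=13: AVG(pages) = 591.666667

1 | 315 ; 3 | 562 ; 5 | 325 ; 6 | 780 ; 10 | 297 ; 11 | 246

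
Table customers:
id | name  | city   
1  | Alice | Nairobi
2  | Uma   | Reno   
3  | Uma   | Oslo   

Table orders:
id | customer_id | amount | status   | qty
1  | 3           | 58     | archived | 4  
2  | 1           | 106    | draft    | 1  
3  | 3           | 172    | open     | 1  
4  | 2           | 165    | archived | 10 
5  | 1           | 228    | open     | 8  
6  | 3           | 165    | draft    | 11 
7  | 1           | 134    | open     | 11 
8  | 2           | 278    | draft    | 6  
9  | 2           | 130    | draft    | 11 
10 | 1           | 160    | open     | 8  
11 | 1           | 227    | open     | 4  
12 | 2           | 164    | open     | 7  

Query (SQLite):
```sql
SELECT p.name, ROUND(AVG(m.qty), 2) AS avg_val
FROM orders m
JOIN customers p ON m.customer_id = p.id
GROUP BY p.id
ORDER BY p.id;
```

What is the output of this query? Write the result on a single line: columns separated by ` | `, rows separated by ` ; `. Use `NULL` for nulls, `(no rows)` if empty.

Alice | 6.4 ; Uma | 8.5 ; Uma | 5.33

Join each orders row to its customers via customer_id.
Group joined rows by customers.id; compute ROUND(AVG(m.qty), 2) per group.
  1: ids {2, 5, 7, 10, 11} → ROUND(AVG(m.qty), 2)=6.4
  2: ids {4, 8, 9, 12} → ROUND(AVG(m.qty), 2)=8.5
  3: ids {1, 3, 6} → ROUND(AVG(m.qty), 2)=5.33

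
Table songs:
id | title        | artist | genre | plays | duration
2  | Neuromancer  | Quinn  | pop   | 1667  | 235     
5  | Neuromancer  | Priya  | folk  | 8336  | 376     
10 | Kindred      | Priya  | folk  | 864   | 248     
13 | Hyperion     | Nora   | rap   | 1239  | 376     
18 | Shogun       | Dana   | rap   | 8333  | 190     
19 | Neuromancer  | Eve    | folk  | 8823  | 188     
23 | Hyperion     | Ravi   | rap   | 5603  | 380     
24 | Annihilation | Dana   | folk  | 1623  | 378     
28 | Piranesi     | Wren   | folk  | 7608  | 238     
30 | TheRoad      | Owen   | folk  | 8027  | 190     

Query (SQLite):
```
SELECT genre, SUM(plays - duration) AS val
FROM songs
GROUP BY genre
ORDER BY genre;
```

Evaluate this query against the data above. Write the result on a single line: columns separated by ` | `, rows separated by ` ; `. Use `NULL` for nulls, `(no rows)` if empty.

For each row compute plays - duration.
Group by genre; take SUM of the expression per group.
  folk: ids {5, 10, 19, 24, 28, 30} → SUM(plays - duration)=33663
  pop: ids {2} → SUM(plays - duration)=1432
  rap: ids {13, 18, 23} → SUM(plays - duration)=14229

folk | 33663 ; pop | 1432 ; rap | 14229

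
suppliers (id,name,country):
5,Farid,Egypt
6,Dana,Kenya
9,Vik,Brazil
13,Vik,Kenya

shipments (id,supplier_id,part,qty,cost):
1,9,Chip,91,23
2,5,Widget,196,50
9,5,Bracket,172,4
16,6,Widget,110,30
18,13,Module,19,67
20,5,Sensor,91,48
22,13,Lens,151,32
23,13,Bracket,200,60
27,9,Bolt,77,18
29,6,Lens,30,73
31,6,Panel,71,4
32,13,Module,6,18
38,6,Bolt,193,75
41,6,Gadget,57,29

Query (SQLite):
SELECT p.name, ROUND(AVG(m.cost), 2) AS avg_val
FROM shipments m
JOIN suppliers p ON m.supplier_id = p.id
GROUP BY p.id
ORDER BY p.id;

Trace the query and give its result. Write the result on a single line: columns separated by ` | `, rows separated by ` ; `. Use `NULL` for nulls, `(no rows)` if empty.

Join each shipments row to its suppliers via supplier_id.
Group joined rows by suppliers.id; compute ROUND(AVG(m.cost), 2) per group.
  5: ids {2, 9, 20} → ROUND(AVG(m.cost), 2)=34
  6: ids {16, 29, 31, 38, 41} → ROUND(AVG(m.cost), 2)=42.2
  9: ids {1, 27} → ROUND(AVG(m.cost), 2)=20.5
  13: ids {18, 22, 23, 32} → ROUND(AVG(m.cost), 2)=44.25

Farid | 34 ; Dana | 42.2 ; Vik | 20.5 ; Vik | 44.25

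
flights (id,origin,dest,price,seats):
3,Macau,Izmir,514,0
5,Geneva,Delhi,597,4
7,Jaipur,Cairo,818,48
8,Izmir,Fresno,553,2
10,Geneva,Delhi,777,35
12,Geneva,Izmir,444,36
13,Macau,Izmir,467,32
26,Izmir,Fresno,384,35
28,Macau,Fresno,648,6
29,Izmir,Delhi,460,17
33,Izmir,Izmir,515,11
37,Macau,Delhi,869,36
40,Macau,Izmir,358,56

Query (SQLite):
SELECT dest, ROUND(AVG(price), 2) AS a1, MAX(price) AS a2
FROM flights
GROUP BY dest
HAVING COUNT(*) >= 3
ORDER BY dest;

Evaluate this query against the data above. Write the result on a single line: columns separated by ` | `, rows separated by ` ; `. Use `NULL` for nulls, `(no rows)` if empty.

Delhi | 675.75 | 869 ; Fresno | 528.33 | 648 ; Izmir | 459.6 | 515

Group flights by dest.
Per group compute: ROUND(AVG(price), 2), MAX(price).
HAVING: drop groups with fewer than 3 rows.
  Cairo: ids {7} → ROUND(AVG(price), 2)=818, MAX(price)=818
  Delhi: ids {5, 10, 29, 37} → ROUND(AVG(price), 2)=675.75, MAX(price)=869
  Fresno: ids {8, 26, 28} → ROUND(AVG(price), 2)=528.33, MAX(price)=648
  Izmir: ids {3, 12, 13, 33, 40} → ROUND(AVG(price), 2)=459.6, MAX(price)=515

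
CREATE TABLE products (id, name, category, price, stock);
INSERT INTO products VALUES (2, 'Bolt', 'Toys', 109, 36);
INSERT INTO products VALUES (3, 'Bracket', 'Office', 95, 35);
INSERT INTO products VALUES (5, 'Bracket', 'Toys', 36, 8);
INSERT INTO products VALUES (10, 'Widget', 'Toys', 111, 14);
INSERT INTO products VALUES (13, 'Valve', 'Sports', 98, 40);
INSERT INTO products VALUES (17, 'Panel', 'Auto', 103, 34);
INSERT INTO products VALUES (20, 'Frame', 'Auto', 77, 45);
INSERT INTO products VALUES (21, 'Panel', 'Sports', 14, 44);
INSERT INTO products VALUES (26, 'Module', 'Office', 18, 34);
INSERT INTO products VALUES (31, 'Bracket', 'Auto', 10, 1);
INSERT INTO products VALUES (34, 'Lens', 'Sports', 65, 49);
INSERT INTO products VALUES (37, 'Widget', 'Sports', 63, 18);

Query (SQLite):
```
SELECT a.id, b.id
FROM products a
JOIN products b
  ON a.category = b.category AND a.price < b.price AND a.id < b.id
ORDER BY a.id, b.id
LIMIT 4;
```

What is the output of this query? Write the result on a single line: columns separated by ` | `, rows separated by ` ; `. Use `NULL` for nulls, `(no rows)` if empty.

2 | 10 ; 5 | 10 ; 21 | 34 ; 21 | 37

Pairs (a,b) with same category, a.price < b.price, a.id < b.id.
category groups: Auto:{17,20,31} Office:{3,26} Sports:{13,21,34,37} Toys:{2,5,10}
Ordered by (a.id, b.id); first 4.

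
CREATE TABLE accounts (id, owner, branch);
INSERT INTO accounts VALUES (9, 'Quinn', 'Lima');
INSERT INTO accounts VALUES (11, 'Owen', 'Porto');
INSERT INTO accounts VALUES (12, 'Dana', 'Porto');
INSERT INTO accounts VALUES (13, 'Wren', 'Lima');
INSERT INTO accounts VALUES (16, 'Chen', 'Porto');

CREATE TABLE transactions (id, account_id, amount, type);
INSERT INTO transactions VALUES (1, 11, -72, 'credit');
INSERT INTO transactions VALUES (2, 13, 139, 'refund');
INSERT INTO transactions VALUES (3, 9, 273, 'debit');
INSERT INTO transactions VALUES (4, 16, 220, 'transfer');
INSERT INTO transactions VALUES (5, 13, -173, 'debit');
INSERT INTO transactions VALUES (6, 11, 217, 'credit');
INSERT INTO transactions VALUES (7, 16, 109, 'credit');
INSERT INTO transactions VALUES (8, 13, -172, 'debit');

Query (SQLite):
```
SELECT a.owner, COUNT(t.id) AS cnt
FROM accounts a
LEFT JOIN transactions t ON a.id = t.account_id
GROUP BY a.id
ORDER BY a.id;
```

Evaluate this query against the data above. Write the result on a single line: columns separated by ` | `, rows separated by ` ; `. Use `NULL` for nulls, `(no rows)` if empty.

Quinn | 1 ; Owen | 2 ; Dana | 0 ; Wren | 3 ; Chen | 2

LEFT JOIN keeps every accounts row; unmatched ones get NULL for transactions columns.
Group by accounts.id and compute COUNT(t.id). COUNT(col) of an all-NULL group is 0.
  9: ids {3} → COUNT(t.id)=1
  11: ids {1, 6} → COUNT(t.id)=2
  12: ids {—} → COUNT(t.id)=0
  13: ids {2, 5, 8} → COUNT(t.id)=3
  16: ids {4, 7} → COUNT(t.id)=2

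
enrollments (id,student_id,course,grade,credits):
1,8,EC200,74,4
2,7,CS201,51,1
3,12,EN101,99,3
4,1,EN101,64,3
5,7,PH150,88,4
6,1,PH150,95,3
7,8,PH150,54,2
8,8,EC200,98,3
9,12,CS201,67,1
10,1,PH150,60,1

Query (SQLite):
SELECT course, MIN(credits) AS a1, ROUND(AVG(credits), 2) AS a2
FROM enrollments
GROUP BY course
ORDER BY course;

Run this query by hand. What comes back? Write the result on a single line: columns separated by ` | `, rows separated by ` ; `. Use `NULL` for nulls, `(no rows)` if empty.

CS201 | 1 | 1 ; EC200 | 3 | 3.5 ; EN101 | 3 | 3 ; PH150 | 1 | 2.5

Group enrollments by course.
Per group compute: MIN(credits), ROUND(AVG(credits), 2).
  CS201: ids {2, 9} → MIN(credits)=1, ROUND(AVG(credits), 2)=1
  EC200: ids {1, 8} → MIN(credits)=3, ROUND(AVG(credits), 2)=3.5
  EN101: ids {3, 4} → MIN(credits)=3, ROUND(AVG(credits), 2)=3
  PH150: ids {5, 6, 7, 10} → MIN(credits)=1, ROUND(AVG(credits), 2)=2.5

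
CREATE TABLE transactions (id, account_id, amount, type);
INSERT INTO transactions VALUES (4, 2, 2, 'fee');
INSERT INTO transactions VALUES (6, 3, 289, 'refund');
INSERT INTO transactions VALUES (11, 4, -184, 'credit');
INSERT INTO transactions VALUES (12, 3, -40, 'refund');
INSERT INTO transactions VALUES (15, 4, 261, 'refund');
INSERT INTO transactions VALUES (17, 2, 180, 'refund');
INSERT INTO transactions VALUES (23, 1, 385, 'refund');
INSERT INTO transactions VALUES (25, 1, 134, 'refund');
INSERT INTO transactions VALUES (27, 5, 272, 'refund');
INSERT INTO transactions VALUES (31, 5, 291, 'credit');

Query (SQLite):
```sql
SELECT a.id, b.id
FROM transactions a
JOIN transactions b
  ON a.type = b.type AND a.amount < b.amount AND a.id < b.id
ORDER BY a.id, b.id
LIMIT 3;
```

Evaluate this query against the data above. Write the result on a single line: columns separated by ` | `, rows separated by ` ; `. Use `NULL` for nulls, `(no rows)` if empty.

Pairs (a,b) with same type, a.amount < b.amount, a.id < b.id.
type groups: credit:{11,31} fee:{4} refund:{6,12,15,17,23,25,27}
Ordered by (a.id, b.id); first 3.

6 | 23 ; 11 | 31 ; 12 | 15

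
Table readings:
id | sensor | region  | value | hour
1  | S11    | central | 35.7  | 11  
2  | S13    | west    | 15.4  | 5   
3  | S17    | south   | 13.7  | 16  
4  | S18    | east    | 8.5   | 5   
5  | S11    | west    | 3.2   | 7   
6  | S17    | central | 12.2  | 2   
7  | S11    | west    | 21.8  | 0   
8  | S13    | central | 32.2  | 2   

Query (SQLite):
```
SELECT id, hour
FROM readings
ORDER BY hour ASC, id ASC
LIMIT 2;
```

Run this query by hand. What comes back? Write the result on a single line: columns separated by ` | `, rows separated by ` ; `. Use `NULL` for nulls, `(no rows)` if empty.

Sort by hour asc, tiebreak id asc: (0, id=7), (2, id=6), (2, id=8), (5, id=2), (5, id=4) …. Take first 2.

7 | 0 ; 6 | 2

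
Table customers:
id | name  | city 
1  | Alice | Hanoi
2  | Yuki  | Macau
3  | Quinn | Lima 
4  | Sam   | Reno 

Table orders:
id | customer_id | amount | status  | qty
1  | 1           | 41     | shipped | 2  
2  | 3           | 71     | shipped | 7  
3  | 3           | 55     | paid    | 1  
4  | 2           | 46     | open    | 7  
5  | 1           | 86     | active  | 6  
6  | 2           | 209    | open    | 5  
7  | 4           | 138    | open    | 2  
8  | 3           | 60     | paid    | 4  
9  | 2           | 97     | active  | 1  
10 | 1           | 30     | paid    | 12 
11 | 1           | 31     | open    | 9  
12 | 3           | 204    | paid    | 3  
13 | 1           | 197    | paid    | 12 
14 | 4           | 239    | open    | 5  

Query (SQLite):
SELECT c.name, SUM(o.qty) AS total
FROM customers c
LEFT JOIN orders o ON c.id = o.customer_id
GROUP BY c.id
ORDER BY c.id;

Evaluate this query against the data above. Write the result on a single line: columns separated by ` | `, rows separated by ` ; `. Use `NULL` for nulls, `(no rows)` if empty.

Alice | 41 ; Yuki | 13 ; Quinn | 15 ; Sam | 7

LEFT JOIN keeps every customers row; unmatched ones get NULL for orders columns.
Group by customers.id and compute SUM(o.qty). SUM over an all-NULL group is NULL.
  1: ids {1, 5, 10, 11, 13} → SUM(o.qty)=41
  2: ids {4, 6, 9} → SUM(o.qty)=13
  3: ids {2, 3, 8, 12} → SUM(o.qty)=15
  4: ids {7, 14} → SUM(o.qty)=7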